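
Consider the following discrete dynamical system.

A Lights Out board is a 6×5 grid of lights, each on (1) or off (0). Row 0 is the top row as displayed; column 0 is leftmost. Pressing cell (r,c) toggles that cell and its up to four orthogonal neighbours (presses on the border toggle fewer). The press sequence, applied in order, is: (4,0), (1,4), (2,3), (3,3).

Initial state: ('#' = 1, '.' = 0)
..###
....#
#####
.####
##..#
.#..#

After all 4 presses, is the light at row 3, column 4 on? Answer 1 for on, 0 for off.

0

gen 0: ..###
....#
#####
.####
##..#
.#..#
gen 1: ..###
....#
#####
#####
....#
##..#
gen 2: ..##.
...#.
####.
#####
....#
##..#
gen 3: ..##.
.....
##..#
###.#
....#
##..#
gen 4: ..##.
.....
##.##
##.#.
...##
##..#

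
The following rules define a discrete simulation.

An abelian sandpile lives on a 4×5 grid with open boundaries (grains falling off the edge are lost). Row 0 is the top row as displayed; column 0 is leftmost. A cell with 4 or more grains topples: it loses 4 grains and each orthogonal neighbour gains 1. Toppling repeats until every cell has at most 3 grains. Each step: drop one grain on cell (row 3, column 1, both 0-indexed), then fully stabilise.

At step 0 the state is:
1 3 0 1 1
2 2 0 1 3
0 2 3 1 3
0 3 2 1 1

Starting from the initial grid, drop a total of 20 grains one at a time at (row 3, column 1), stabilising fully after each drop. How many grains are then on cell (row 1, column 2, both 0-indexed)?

2

gen 0: 1 3 0 1 1
2 2 0 1 3
0 2 3 1 3
0 3 2 1 1
gen 1: 1 3 0 1 1
2 2 0 1 3
0 3 3 1 3
1 0 3 1 1
gen 2: 1 3 0 1 1
2 2 0 1 3
0 3 3 1 3
1 1 3 1 1
gen 3: 1 3 0 1 1
2 2 0 1 3
0 3 3 1 3
1 2 3 1 1
gen 4: 1 3 0 1 1
2 2 0 1 3
0 3 3 1 3
1 3 3 1 1
gen 5: 1 3 0 1 1
2 3 1 1 3
1 1 1 2 3
2 2 1 2 1
gen 6: 1 3 0 1 1
2 3 1 1 3
1 1 1 2 3
2 3 1 2 1
gen 7: 1 3 0 1 1
2 3 1 1 3
1 2 1 2 3
3 0 2 2 1
gen 8: 1 3 0 1 1
2 3 1 1 3
1 2 1 2 3
3 1 2 2 1
gen 9: 1 3 0 1 1
2 3 1 1 3
1 2 1 2 3
3 2 2 2 1
gen 10: 1 3 0 1 1
2 3 1 1 3
1 2 1 2 3
3 3 2 2 1
gen 11: 1 3 0 1 1
2 3 1 1 3
2 3 1 2 3
0 1 3 2 1
gen 12: 1 3 0 1 1
2 3 1 1 3
2 3 1 2 3
0 2 3 2 1
gen 13: 1 3 0 1 1
2 3 1 1 3
2 3 1 2 3
0 3 3 2 1
gen 14: 2 0 1 1 1
3 1 2 1 3
3 1 3 2 3
1 2 0 3 1
gen 15: 2 0 1 1 1
3 1 2 1 3
3 1 3 2 3
1 3 0 3 1
gen 16: 2 0 1 1 1
3 1 2 1 3
3 2 3 2 3
2 0 1 3 1
gen 17: 2 0 1 1 1
3 1 2 1 3
3 2 3 2 3
2 1 1 3 1
gen 18: 2 0 1 1 1
3 1 2 1 3
3 2 3 2 3
2 2 1 3 1
gen 19: 2 0 1 1 1
3 1 2 1 3
3 2 3 2 3
2 3 1 3 1
gen 20: 2 0 1 1 1
3 1 2 1 3
3 3 3 2 3
3 0 2 3 1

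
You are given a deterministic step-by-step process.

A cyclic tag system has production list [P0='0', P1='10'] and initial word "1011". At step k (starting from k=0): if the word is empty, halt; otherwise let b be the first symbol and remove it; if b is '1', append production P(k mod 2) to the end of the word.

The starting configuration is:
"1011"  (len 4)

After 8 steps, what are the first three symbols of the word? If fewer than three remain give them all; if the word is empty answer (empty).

0) "1011"  (len 4)
1) "0110"  (len 4)
2) "110"  (len 3)
3) "100"  (len 3)
4) "0010"  (len 4)
5) "010"  (len 3)
6) "10"  (len 2)
7) "00"  (len 2)
8) "0"  (len 1)

0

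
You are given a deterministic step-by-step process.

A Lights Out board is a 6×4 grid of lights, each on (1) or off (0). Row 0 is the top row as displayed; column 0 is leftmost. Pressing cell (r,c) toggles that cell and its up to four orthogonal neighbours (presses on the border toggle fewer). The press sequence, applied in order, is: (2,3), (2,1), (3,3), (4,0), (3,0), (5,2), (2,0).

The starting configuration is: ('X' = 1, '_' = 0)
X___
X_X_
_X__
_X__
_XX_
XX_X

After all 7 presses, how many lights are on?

gen 0: X___
X_X_
_X__
_X__
_XX_
XX_X
gen 1: X___
X_XX
_XXX
_X_X
_XX_
XX_X
gen 2: X___
XXXX
X__X
___X
_XX_
XX_X
gen 3: X___
XXXX
X___
__X_
_XXX
XX_X
gen 4: X___
XXXX
X___
X_X_
X_XX
_X_X
gen 5: X___
XXXX
____
_XX_
__XX
_X_X
gen 6: X___
XXXX
____
_XX_
___X
__X_
gen 7: X___
_XXX
XX__
XXX_
___X
__X_

11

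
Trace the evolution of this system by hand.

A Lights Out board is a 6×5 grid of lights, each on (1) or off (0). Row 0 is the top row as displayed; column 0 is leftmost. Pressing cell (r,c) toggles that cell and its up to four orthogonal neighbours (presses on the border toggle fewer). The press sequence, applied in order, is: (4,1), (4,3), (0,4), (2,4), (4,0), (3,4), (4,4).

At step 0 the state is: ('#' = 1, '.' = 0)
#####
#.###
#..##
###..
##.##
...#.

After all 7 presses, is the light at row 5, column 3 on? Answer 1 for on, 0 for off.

0

gen 0: #####
#.###
#..##
###..
##.##
...#.
gen 1: #####
#.###
#..##
#.#..
..###
.#.#.
gen 2: #####
#.###
#..##
#.##.
.....
.#...
gen 3: ###..
#.##.
#..##
#.##.
.....
.#...
gen 4: ###..
#.###
#....
#.###
.....
.#...
gen 5: ###..
#.###
#....
..###
##...
##...
gen 6: ###..
#.###
#...#
..#..
##..#
##...
gen 7: ###..
#.###
#...#
..#.#
##.#.
##..#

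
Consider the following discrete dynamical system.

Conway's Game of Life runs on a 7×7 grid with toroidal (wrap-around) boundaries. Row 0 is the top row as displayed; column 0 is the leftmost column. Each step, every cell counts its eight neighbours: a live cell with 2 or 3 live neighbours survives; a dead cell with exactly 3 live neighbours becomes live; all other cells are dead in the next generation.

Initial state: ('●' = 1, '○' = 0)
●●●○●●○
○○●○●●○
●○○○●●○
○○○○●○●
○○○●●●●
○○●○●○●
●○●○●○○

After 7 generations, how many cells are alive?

0) ●●●○●●○
○○●○●●○
●○○○●●○
○○○○●○●
○○○●●●●
○○●○●○●
●○●○●○○
1) ●○●○○○○
●○●○○○○
○○○○○○○
●○○○○○○
●○○○○○●
●●●○○○●
●○●○●○○
2) ●○●○○○●
○○○○○○○
○●○○○○○
●○○○○○●
○○○○○○○
○○●●○●○
○○●○○○○
3) ○●○○○○○
●●○○○○○
●○○○○○○
●○○○○○○
○○○○○○●
○○●●○○○
○○●○○○●
4) ○●●○○○○
●●○○○○○
●○○○○○●
●○○○○○●
○○○○○○○
○○●●○○○
○●●●○○○
5) ○○○●○○○
○○●○○○●
○○○○○○○
●○○○○○●
○○○○○○○
○●○●○○○
○○○○○○○
6) ○○○○○○○
○○○○○○○
●○○○○○●
○○○○○○○
●○○○○○○
○○○○○○○
○○●○○○○
7) ○○○○○○○
○○○○○○○
○○○○○○○
●○○○○○●
○○○○○○○
○○○○○○○
○○○○○○○

2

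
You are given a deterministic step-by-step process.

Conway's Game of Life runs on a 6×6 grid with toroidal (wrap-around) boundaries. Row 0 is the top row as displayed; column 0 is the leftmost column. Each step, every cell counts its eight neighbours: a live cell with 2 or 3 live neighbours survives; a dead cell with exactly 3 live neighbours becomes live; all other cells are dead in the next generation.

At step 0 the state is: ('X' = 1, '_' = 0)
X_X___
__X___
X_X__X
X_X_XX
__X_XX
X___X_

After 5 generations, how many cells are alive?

3

step 0: X_X___
__X___
X_X__X
X_X_XX
__X_XX
X___X_
step 1: ___X_X
X_XX_X
X_X_X_
__X___
______
X___X_
step 2: _XXX__
X_X___
X_X_X_
_X_X__
______
____XX
step 3: XXXXXX
X____X
X_X__X
_XXX__
____X_
__XXX_
step 4: ______
______
__XXXX
XXXXXX
_X__X_
X_____
step 5: ______
___XX_
______
______
____X_
______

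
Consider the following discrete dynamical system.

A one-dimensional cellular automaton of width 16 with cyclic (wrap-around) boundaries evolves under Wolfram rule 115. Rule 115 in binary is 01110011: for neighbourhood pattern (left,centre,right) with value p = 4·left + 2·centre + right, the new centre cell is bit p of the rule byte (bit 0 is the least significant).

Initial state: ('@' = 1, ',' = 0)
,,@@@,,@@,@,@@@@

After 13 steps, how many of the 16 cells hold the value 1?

k=0  ,,@@@,,@@,@,@@@@
k=1  @@,,@@@,@@,@,,,@
k=2  ,@@@,,@@,@@,@@@,
k=3  @,,@@@,@@,@@,,@@
k=4  @@@,,@@,@@,@@@,,
k=5  ,,@@@,@@,@@,,@@@
k=6  @@,,@@,@@,@@@,,@
k=7  ,@@@,@@,@@,,@@@,
k=8  @,,@@,@@,@@@,,@@
k=9  @@@,@@,@@,,@@@,,
k=10  ,,@@,@@,@@@,,@@@
k=11  @@,@@,@@,,@@@,,@
k=12  ,@@,@@,@@@,,@@@,
k=13  @,@@,@@,,@@@,,@@

10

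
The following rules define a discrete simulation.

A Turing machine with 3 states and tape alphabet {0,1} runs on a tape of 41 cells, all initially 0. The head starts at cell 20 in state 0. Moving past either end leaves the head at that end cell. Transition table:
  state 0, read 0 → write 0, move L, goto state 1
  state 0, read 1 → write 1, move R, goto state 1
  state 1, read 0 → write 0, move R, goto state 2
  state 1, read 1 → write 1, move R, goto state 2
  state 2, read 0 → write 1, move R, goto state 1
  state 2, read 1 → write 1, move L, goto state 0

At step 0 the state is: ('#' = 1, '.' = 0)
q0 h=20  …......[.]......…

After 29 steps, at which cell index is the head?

40

k=0  q0 h=20  …......[.]......…
k=1  q1 h=19  …......[.]......…
k=2  q2 h=20  …......[.]......…
k=3  q1 h=21  ….....#[.]......…
k=4  q2 h=22  …....#.[.]......…
k=5  q1 h=23  …...#.#[.]......…
k=6  q2 h=24  …..#.#.[.]......…
k=7  q1 h=25  ….#.#.#[.]......…
k=8  q2 h=26  …#.#.#.[.]......…
k=9  q1 h=27  ….#.#.#[.]......…
k=10  q2 h=28  …#.#.#.[.]......…
k=11  q1 h=29  ….#.#.#[.]......…
k=12  q2 h=30  …#.#.#.[.]......…
k=13  q1 h=31  ….#.#.#[.]......…
k=14  q2 h=32  …#.#.#.[.]......…
k=15  q1 h=33  ….#.#.#[.]......…
k=16  q2 h=34  …#.#.#.[.]......|
k=17  q1 h=35  ….#.#.#[.].....|
k=18  q2 h=36  …#.#.#.[.]....|
k=19  q1 h=37  ….#.#.#[.]...|
k=20  q2 h=38  …#.#.#.[.]..|
k=21  q1 h=39  ….#.#.#[.].|
k=22  q2 h=40  …#.#.#.[.]|
k=23  q1 h=40  …#.#.#.[#]|
k=24  q2 h=40  …#.#.#.[#]|
k=25  q0 h=39  ….#.#.#[.]#|
k=26  q1 h=38  …#.#.#.[#].#|
k=27  q2 h=39  ….#.#.#[.]#|
k=28  q1 h=40  …#.#.##[#]|
k=29  q2 h=40  …#.#.##[#]|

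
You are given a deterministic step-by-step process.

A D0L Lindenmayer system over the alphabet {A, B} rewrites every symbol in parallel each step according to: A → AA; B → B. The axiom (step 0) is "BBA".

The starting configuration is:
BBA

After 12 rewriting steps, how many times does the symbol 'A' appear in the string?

4096

k=0  BBA
k=1  BBAA
k=2  BBAAAA
k=3  BBAAAAAAAA
k=4  BBAAAAAAAAAAAAAAAA
k=5  BBAAAAAAAAAAAAAAAAAAAAAAAAAAAAAAAA
k=6  BBAAAAAAAAAAAAAAAAAAAAAAAAAAAAAAAAAAAAAAAAAAAAAAAAAAAAAAAAAAAAAAAA
k=7  BBAAAAAAAAAAAAAAAAAAAAAAAAAAAAAAAAAAAAAAAAAAAAAAAAAAAAAAAA…AAAAAAAAAAAAAAAAAAAAAAAAAAAAAAAAAAAAAAAAAAAAAAAAAAAAAAAAAA  (len 130)
k=8  BBAAAAAAAAAAAAAAAAAAAAAAAAAAAAAAAAAAAAAAAAAAAAAAAAAAAAAAAA…AAAAAAAAAAAAAAAAAAAAAAAAAAAAAAAAAAAAAAAAAAAAAAAAAAAAAAAAAA  (len 258)
k=9  BBAAAAAAAAAAAAAAAAAAAAAAAAAAAAAAAAAAAAAAAAAAAAAAAAAAAAAAAA…AAAAAAAAAAAAAAAAAAAAAAAAAAAAAAAAAAAAAAAAAAAAAAAAAAAAAAAAAA  (len 514)
k=10  BBAAAAAAAAAAAAAAAAAAAAAAAAAAAAAAAAAAAAAAAAAAAAAAAAAAAAAAAA…AAAAAAAAAAAAAAAAAAAAAAAAAAAAAAAAAAAAAAAAAAAAAAAAAAAAAAAAAA  (len 1026)
k=11  BBAAAAAAAAAAAAAAAAAAAAAAAAAAAAAAAAAAAAAAAAAAAAAAAAAAAAAAAA…AAAAAAAAAAAAAAAAAAAAAAAAAAAAAAAAAAAAAAAAAAAAAAAAAAAAAAAAAA  (len 2050)
k=12  BBAAAAAAAAAAAAAAAAAAAAAAAAAAAAAAAAAAAAAAAAAAAAAAAAAAAAAAAA…AAAAAAAAAAAAAAAAAAAAAAAAAAAAAAAAAAAAAAAAAAAAAAAAAAAAAAAAAA  (len 4098)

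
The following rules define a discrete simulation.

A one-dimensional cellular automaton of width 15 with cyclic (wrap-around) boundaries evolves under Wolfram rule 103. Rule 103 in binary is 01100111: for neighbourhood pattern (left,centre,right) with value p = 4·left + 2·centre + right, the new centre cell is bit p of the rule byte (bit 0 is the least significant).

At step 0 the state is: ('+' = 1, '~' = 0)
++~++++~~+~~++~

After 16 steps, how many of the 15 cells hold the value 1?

8

[0] ++~++++~~+~~++~
[1] ~++~~~+~++~+~++
[2] +~+~++++~++++~+
[3] ++++~~~++~~~++~
[4] ~~~+~++~+~++~++
[5] ~++++~++++~++~+
[6] +~~~++~~~++~+++
[7] +~++~+~++~++~~~
[8] ++~++++~++~+~++
[9] ~++~~~++~++++~~
[10] +~+~++~++~~~+~+
[11] ++++~++~+~++++~
[12] ~~~++~++++~~~++
[13] ~++~++~~~+~++~+
[14] +~++~+~++++~+++
[15] ++~++++~~~++~~~
[16] ~++~~~+~++~+~++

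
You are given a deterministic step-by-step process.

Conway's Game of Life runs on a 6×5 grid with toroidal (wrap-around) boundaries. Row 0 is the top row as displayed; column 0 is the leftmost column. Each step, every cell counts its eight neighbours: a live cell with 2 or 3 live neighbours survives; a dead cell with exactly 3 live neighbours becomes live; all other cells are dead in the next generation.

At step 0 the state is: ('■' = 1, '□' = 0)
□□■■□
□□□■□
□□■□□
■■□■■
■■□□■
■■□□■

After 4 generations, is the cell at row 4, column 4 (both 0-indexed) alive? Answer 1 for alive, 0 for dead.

0

k=0  □□■■□
□□□■□
□□■□□
■■□■■
■■□□■
■■□□■
k=1  ■■■■□
□□□■□
■■■□□
□□□■□
□□□□□
□□□□□
k=2  □■■■■
□□□■□
□■■■■
□■■□□
□□□□□
□■■□□
k=3  ■■□□■
□□□□□
■■□□■
■■□□□
□□□□□
■■□□□
k=4  □■□□■
□□□□□
□■□□■
□■□□■
□□□□□
□■□□■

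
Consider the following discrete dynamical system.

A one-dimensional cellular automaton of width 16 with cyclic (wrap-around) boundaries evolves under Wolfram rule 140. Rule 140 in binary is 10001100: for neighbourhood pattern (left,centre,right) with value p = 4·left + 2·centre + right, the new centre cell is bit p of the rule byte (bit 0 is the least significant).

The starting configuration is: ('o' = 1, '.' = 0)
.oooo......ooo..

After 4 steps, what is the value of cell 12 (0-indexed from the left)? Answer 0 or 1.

0

gen 0: .oooo......ooo..
gen 1: .ooo.......oo...
gen 2: .oo........o....
gen 3: .o.........o....
gen 4: .o.........o....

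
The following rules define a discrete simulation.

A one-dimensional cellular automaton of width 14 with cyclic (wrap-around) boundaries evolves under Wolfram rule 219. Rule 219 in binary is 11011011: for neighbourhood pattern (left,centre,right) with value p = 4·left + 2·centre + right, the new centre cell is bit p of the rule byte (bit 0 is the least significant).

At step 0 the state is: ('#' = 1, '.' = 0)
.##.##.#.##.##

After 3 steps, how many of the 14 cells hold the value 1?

step 0: .##.##.#.##.##
step 1: .##.##...##.##
step 2: .##.#######.##
step 3: .##.#######.##

11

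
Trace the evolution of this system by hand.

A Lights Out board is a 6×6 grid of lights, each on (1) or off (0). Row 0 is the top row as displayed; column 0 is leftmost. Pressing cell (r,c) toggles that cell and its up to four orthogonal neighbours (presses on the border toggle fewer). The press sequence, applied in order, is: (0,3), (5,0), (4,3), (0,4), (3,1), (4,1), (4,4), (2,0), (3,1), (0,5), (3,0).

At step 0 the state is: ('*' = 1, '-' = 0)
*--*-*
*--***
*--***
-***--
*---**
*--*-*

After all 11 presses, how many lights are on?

0) *--*-*
*--***
*--***
-***--
*---**
*--*-*
1) *-*-**
*---**
*--***
-***--
*---**
*--*-*
2) *-*-**
*---**
*--***
-***--
----**
-*-*-*
3) *-*-**
*---**
*--***
-**---
--**-*
-*---*
4) *-**--
*----*
*--***
-**---
--**-*
-*---*
5) *-**--
*----*
**-***
*-----
-***-*
-*---*
6) *-**--
*----*
**-***
**----
*--*-*
-----*
7) *-**--
*----*
**-***
**--*-
*---*-
----**
8) *-**--
-----*
---***
-*--*-
*---*-
----**
9) *-**--
-----*
-*-***
*-*-*-
**--*-
----**
10) *-****
------
-*-***
*-*-*-
**--*-
----**
11) *-****
------
**-***
-**-*-
-*--*-
----**

17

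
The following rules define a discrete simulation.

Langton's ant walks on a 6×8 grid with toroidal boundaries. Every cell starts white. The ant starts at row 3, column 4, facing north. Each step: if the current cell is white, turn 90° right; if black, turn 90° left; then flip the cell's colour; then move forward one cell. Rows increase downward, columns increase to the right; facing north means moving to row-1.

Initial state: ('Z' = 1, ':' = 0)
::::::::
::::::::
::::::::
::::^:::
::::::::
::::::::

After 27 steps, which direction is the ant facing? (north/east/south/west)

west

gen 0: ::::::::
::::::::
::::::::
::::^:::
::::::::
::::::::
gen 1: ::::::::
::::::::
::::::::
::::Z>::
::::::::
::::::::
gen 2: ::::::::
::::::::
::::::::
::::ZZ::
:::::v::
::::::::
gen 3: ::::::::
::::::::
::::::::
::::ZZ::
::::<Z::
::::::::
gen 4: ::::::::
::::::::
::::::::
::::^Z::
::::ZZ::
::::::::
gen 5: ::::::::
::::::::
::::::::
:::<:Z::
::::ZZ::
::::::::
gen 6: ::::::::
::::::::
:::^::::
:::Z:Z::
::::ZZ::
::::::::
gen 7: ::::::::
::::::::
:::Z>:::
:::Z:Z::
::::ZZ::
::::::::
gen 8: ::::::::
::::::::
:::ZZ:::
:::ZvZ::
::::ZZ::
::::::::
gen 9: ::::::::
::::::::
:::ZZ:::
:::<ZZ::
::::ZZ::
::::::::
gen 10: ::::::::
::::::::
:::ZZ:::
::::ZZ::
:::vZZ::
::::::::
gen 11: ::::::::
::::::::
:::ZZ:::
::::ZZ::
::<ZZZ::
::::::::
gen 12: ::::::::
::::::::
:::ZZ:::
::^:ZZ::
::ZZZZ::
::::::::
gen 13: ::::::::
::::::::
:::ZZ:::
::Z>ZZ::
::ZZZZ::
::::::::
gen 14: ::::::::
::::::::
:::ZZ:::
::ZZZZ::
::ZvZZ::
::::::::
gen 15: ::::::::
::::::::
:::ZZ:::
::ZZZZ::
::Z:>Z::
::::::::
gen 16: ::::::::
::::::::
:::ZZ:::
::ZZ^Z::
::Z::Z::
::::::::
gen 17: ::::::::
::::::::
:::ZZ:::
::Z<:Z::
::Z::Z::
::::::::
gen 18: ::::::::
::::::::
:::ZZ:::
::Z::Z::
::Zv:Z::
::::::::
gen 19: ::::::::
::::::::
:::ZZ:::
::Z::Z::
::<Z:Z::
::::::::
gen 20: ::::::::
::::::::
:::ZZ:::
::Z::Z::
:::Z:Z::
::v:::::
gen 21: ::::::::
::::::::
:::ZZ:::
::Z::Z::
:::Z:Z::
:<Z:::::
gen 22: ::::::::
::::::::
:::ZZ:::
::Z::Z::
:^:Z:Z::
:ZZ:::::
gen 23: ::::::::
::::::::
:::ZZ:::
::Z::Z::
:Z>Z:Z::
:ZZ:::::
gen 24: ::::::::
::::::::
:::ZZ:::
::Z::Z::
:ZZZ:Z::
:Zv:::::
gen 25: ::::::::
::::::::
:::ZZ:::
::Z::Z::
:ZZZ:Z::
:Z:>::::
gen 26: :::v::::
::::::::
:::ZZ:::
::Z::Z::
:ZZZ:Z::
:Z:Z::::
gen 27: ::<Z::::
::::::::
:::ZZ:::
::Z::Z::
:ZZZ:Z::
:Z:Z::::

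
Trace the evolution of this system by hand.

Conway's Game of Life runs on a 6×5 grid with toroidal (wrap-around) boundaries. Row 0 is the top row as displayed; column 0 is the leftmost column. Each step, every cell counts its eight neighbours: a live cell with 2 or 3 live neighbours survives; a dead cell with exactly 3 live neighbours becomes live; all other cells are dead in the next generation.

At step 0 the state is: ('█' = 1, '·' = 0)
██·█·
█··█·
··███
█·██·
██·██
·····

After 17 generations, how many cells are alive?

0) ██·█·
█··█·
··███
█·██·
██·██
·····
1) ███··
█····
█····
·····
██·█·
···█·
2) ███·█
█···█
·····
██··█
··█·█
···█·
3) ·██··
···██
·█···
██·██
·██·█
·····
4) ··██·
██·█·
·█···
···██
·██·█
█··█·
5) █··█·
██·██
·█·█·
·█·██
·██··
█····
6) ··██·
·█·█·
·█···
·█·██
·████
█·█·█
7) █····
·█·█·
·█·██
·█··█
·····
█····
8) ██··█
·█·█·
·█·██
··███
█····
·····
9) ███·█
·█·█·
·█···
·██··
···██
·█··█
10) ····█
···██
██···
████·
·█·██
·█···
11) █··██
···██
·····
···█·
···██
··███
12) █····
█··█·
···██
···██
·····
··█··
13) ·█··█
█··█·
█·█··
···██
···█·
·····
14) █···█
█·██·
███··
··███
···██
·····
15) ██·██
··██·
█····
·····
··█·█
█··█·
16) ██···
··██·
·····
·····
···██
·····
17) ·██··
·██··
·····
·····
·····
█···█

6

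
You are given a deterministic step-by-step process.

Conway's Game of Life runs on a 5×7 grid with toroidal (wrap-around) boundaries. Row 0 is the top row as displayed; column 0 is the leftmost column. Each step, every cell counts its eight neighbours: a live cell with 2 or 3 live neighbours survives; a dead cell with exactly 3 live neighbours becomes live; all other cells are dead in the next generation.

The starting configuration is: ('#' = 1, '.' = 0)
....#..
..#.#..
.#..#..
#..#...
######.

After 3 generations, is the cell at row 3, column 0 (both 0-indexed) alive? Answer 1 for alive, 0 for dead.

[0] ....#..
..#.#..
.#..#..
#..#...
######.
[1] .......
....##.
.##.#..
#....##
###..##
[2] ##..#..
...###.
##.##..
...##..
.#...#.
[3] ####..#
.....##
.......
##.#.#.
####.#.

1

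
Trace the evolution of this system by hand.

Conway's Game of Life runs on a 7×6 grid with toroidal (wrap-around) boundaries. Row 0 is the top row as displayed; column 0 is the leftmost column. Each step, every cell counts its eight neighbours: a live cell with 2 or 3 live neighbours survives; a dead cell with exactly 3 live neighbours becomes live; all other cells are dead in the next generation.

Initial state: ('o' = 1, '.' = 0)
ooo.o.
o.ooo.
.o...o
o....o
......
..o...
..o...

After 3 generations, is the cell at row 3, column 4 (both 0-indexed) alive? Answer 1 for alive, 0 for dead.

1

k=0  ooo.o.
o.ooo.
.o...o
o....o
......
..o...
..o...
k=1  o...o.
....o.
.ooo..
o....o
......
......
..o...
k=2  ...o.o
.oo.oo
oooooo
ooo...
......
......
......
k=3  o.oo.o
......
......
....o.
.o....
......
......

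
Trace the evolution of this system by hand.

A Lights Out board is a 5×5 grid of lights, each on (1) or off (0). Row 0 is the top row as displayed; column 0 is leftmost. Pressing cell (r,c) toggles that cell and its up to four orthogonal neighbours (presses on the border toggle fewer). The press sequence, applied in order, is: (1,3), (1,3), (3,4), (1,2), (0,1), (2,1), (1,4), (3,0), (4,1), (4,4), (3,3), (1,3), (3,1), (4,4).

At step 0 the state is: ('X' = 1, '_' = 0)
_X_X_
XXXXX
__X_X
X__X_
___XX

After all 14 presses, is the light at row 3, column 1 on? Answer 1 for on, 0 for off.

[0] _X_X_
XXXXX
__X_X
X__X_
___XX
[1] _X___
XX___
__XXX
X__X_
___XX
[2] _X_X_
XXXXX
__X_X
X__X_
___XX
[3] _X_X_
XXXXX
__X__
X___X
___X_
[4] _XXX_
X___X
_____
X___X
___X_
[5] X__X_
XX__X
_____
X___X
___X_
[6] X__X_
X___X
XXX__
XX__X
___X_
[7] X__XX
X__X_
XXX_X
XX__X
___X_
[8] X__XX
X__X_
_XX_X
____X
X__X_
[9] X__XX
X__X_
_XX_X
_X__X
_XXX_
[10] X__XX
X__X_
_XX_X
_X___
_XX_X
[11] X__XX
X__X_
_XXXX
_XXXX
_XXXX
[12] X___X
X_X_X
_XX_X
_XXXX
_XXXX
[13] X___X
X_X_X
__X_X
X__XX
__XXX
[14] X___X
X_X_X
__X_X
X__X_
__X__

0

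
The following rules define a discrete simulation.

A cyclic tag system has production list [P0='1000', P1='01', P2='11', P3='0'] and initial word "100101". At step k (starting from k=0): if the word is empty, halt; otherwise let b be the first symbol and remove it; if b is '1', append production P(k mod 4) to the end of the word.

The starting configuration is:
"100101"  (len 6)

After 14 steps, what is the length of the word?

[0] "100101"  (len 6)
[1] "001011000"  (len 9)
[2] "01011000"  (len 8)
[3] "1011000"  (len 7)
[4] "0110000"  (len 7)
[5] "110000"  (len 6)
[6] "1000001"  (len 7)
[7] "00000111"  (len 8)
[8] "0000111"  (len 7)
[9] "000111"  (len 6)
[10] "00111"  (len 5)
[11] "0111"  (len 4)
[12] "111"  (len 3)
[13] "111000"  (len 6)
[14] "1100001"  (len 7)

7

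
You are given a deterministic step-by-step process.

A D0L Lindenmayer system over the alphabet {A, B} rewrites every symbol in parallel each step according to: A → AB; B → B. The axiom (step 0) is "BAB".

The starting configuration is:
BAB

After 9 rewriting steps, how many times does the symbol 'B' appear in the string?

[0] BAB
[1] BABB
[2] BABBB
[3] BABBBB
[4] BABBBBB
[5] BABBBBBB
[6] BABBBBBBB
[7] BABBBBBBBB
[8] BABBBBBBBBB
[9] BABBBBBBBBBB

11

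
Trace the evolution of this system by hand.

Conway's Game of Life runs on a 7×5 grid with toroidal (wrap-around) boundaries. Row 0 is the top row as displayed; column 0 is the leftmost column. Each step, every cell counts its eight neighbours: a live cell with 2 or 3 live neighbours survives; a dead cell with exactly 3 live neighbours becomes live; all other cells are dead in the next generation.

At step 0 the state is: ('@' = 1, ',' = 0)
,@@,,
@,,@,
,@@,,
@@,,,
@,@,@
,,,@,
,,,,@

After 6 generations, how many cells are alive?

k=0  ,@@,,
@,,@,
,@@,,
@@,,,
@,@,@
,,,@,
,,,,@
k=1  @@@@@
@,,@,
,,@,@
,,,@@
@,@@@
@,,@,
,,@@,
k=2  @,,,,
,,,,,
@,@,,
,@,,,
@@@,,
@,,,,
,,,,,
k=3  ,,,,,
,@,,,
,@,,,
,,,,,
@,@,,
@,,,,
,,,,,
k=4  ,,,,,
,,,,,
,,,,,
,@,,,
,@,,,
,@,,,
,,,,,
k=5  ,,,,,
,,,,,
,,,,,
,,,,,
@@@,,
,,,,,
,,,,,
k=6  ,,,,,
,,,,,
,,,,,
,@,,,
,@,,,
,@,,,
,,,,,

3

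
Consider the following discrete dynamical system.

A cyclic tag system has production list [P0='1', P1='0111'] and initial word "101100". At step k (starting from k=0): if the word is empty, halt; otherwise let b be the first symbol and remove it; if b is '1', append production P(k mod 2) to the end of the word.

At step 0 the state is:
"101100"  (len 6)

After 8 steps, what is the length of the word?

9

[0] "101100"  (len 6)
[1] "011001"  (len 6)
[2] "11001"  (len 5)
[3] "10011"  (len 5)
[4] "00110111"  (len 8)
[5] "0110111"  (len 7)
[6] "110111"  (len 6)
[7] "101111"  (len 6)
[8] "011110111"  (len 9)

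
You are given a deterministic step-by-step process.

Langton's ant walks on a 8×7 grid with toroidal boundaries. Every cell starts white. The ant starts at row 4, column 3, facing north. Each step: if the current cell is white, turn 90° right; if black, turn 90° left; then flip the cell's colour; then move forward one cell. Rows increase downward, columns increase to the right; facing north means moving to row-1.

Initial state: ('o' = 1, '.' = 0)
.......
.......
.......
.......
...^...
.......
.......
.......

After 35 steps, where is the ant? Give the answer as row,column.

gen 0: .......
.......
.......
.......
...^...
.......
.......
.......
gen 1: .......
.......
.......
.......
...o>..
.......
.......
.......
gen 2: .......
.......
.......
.......
...oo..
....v..
.......
.......
gen 3: .......
.......
.......
.......
...oo..
...<o..
.......
.......
gen 4: .......
.......
.......
.......
...^o..
...oo..
.......
.......
gen 5: .......
.......
.......
.......
..<.o..
...oo..
.......
.......
gen 6: .......
.......
.......
..^....
..o.o..
...oo..
.......
.......
gen 7: .......
.......
.......
..o>...
..o.o..
...oo..
.......
.......
gen 8: .......
.......
.......
..oo...
..ovo..
...oo..
.......
.......
gen 9: .......
.......
.......
..oo...
..<oo..
...oo..
.......
.......
gen 10: .......
.......
.......
..oo...
...oo..
..voo..
.......
.......
gen 11: .......
.......
.......
..oo...
...oo..
.<ooo..
.......
.......
gen 12: .......
.......
.......
..oo...
.^.oo..
.oooo..
.......
.......
gen 13: .......
.......
.......
..oo...
.o>oo..
.oooo..
.......
.......
gen 14: .......
.......
.......
..oo...
.oooo..
.ovoo..
.......
.......
gen 15: .......
.......
.......
..oo...
.oooo..
.o.>o..
.......
.......
gen 16: .......
.......
.......
..oo...
.oo^o..
.o..o..
.......
.......
gen 17: .......
.......
.......
..oo...
.o<.o..
.o..o..
.......
.......
gen 18: .......
.......
.......
..oo...
.o..o..
.ov.o..
.......
.......
gen 19: .......
.......
.......
..oo...
.o..o..
.<o.o..
.......
.......
gen 20: .......
.......
.......
..oo...
.o..o..
..o.o..
.v.....
.......
gen 21: .......
.......
.......
..oo...
.o..o..
..o.o..
<o.....
.......
gen 22: .......
.......
.......
..oo...
.o..o..
^.o.o..
oo.....
.......
gen 23: .......
.......
.......
..oo...
.o..o..
o>o.o..
oo.....
.......
gen 24: .......
.......
.......
..oo...
.o..o..
ooo.o..
ov.....
.......
gen 25: .......
.......
.......
..oo...
.o..o..
ooo.o..
o.>....
.......
gen 26: .......
.......
.......
..oo...
.o..o..
ooo.o..
o.o....
..v....
gen 27: .......
.......
.......
..oo...
.o..o..
ooo.o..
o.o....
.<o....
gen 28: .......
.......
.......
..oo...
.o..o..
ooo.o..
o^o....
.oo....
gen 29: .......
.......
.......
..oo...
.o..o..
ooo.o..
oo>....
.oo....
gen 30: .......
.......
.......
..oo...
.o..o..
oo^.o..
oo.....
.oo....
gen 31: .......
.......
.......
..oo...
.o..o..
o<..o..
oo.....
.oo....
gen 32: .......
.......
.......
..oo...
.o..o..
o...o..
ov.....
.oo....
gen 33: .......
.......
.......
..oo...
.o..o..
o...o..
o.>....
.oo....
gen 34: .......
.......
.......
..oo...
.o..o..
o...o..
o.o....
.ov....
gen 35: .......
.......
.......
..oo...
.o..o..
o...o..
o.o....
.o.>...

7,3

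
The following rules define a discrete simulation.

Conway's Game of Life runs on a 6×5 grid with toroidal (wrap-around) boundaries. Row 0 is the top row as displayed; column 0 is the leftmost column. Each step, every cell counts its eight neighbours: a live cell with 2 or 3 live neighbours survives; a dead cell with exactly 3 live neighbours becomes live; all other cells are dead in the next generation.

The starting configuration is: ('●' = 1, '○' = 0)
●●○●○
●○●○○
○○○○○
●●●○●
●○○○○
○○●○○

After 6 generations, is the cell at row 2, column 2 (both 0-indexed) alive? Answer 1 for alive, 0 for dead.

t=0: ●●○●○
●○●○○
○○○○○
●●●○●
●○○○○
○○●○○
t=1: ●○○●●
●○●○●
○○●●●
●●○○●
●○●●●
●○●○●
t=2: ○○●○○
○○●○○
○○●○○
○○○○○
○○●○○
○○●○○
t=3: ○●●●○
○●●●○
○○○○○
○○○○○
○○○○○
○●●●○
t=4: ●○○○●
○●○●○
○○●○○
○○○○○
○○●○○
○●○●○
t=5: ●●○●●
●●●●●
○○●○○
○○○○○
○○●○○
●●●●●
t=6: ○○○○○
○○○○○
●○●○●
○○○○○
●○●○●
○○○○○

1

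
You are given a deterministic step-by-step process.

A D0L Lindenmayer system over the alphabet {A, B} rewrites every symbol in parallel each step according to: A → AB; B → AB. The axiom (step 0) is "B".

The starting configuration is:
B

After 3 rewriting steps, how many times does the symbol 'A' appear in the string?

[0] B
[1] AB
[2] ABAB
[3] ABABABAB

4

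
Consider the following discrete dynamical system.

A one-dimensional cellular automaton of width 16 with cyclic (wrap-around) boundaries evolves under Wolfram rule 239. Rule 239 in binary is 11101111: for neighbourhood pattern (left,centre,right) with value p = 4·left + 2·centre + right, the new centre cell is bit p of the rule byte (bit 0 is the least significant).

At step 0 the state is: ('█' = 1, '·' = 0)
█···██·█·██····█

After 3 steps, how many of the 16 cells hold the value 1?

step 0: █···██·█·██····█
step 1: █·█████████·████
step 2: ████████████████
step 3: ████████████████

16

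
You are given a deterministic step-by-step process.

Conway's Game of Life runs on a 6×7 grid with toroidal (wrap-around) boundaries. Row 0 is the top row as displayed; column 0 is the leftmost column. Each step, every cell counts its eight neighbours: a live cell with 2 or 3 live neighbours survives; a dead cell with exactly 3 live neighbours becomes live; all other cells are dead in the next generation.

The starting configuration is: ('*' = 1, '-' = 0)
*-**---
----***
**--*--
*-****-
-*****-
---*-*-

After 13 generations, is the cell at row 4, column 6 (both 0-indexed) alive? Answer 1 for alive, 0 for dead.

0

gen 0: *-**---
----***
**--*--
*-****-
-*****-
---*-*-
gen 1: --**---
--*-***
***----
*------
-*-----
-----**
gen 2: --**---
*---***
*-**-*-
*-*----
*-----*
--*----
gen 3: -******
*----*-
*-**-*-
*-**---
*-----*
-***---
gen 4: -----**
*------
*-**---
*-***--
*-----*
-------
gen 5: ------*
**-----
*-*-*-*
*-*-*--
**-*--*
*----*-
gen 6: -*----*
-*---*-
--*--**
--*-*--
--****-
-*---*-
gen 7: -**--**
-**--*-
-******
-**---*
-**--*-
**-*-**
gen 8: ---*---
-------
----*-*
------*
---***-
---*---
gen 9: -------
-------
-----*-
---*--*
---***-
--**---
gen 10: -------
-------
-------
---*--*
-----*-
--**---
gen 11: -------
-------
-------
-------
--***--
-------
gen 12: -------
-------
-------
---*---
---*---
---*---
gen 13: -------
-------
-------
-------
--***--
-------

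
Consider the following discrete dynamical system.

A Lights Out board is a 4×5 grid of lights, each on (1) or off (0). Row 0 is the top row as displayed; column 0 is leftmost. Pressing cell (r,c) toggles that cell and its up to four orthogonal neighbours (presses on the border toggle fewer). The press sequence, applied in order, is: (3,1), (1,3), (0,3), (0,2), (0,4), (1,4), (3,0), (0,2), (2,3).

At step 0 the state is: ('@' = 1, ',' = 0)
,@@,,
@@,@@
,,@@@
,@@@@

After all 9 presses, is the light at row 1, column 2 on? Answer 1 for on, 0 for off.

0) ,@@,,
@@,@@
,,@@@
,@@@@
1) ,@@,,
@@,@@
,@@@@
@,,@@
2) ,@@@,
@@@,,
,@@,@
@,,@@
3) ,@,,@
@@@@,
,@@,@
@,,@@
4) ,,@@@
@@,@,
,@@,@
@,,@@
5) ,,@,,
@@,@@
,@@,@
@,,@@
6) ,,@,@
@@,,,
,@@,,
@,,@@
7) ,,@,@
@@,,,
@@@,,
,@,@@
8) ,@,@@
@@@,,
@@@,,
,@,@@
9) ,@,@@
@@@@,
@@,@@
,@,,@

1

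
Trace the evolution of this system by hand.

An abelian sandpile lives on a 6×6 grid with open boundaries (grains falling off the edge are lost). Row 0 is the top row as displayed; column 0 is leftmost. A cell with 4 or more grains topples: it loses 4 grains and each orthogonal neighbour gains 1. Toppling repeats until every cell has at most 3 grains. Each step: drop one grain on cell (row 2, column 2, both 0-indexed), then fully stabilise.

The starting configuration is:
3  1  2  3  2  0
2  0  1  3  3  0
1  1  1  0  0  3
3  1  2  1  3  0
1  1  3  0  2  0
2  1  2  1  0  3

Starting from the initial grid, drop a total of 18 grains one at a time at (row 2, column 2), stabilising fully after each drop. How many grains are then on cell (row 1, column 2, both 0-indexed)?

3

gen 0: 3  1  2  3  2  0
2  0  1  3  3  0
1  1  1  0  0  3
3  1  2  1  3  0
1  1  3  0  2  0
2  1  2  1  0  3
gen 1: 3  1  2  3  2  0
2  0  1  3  3  0
1  1  2  0  0  3
3  1  2  1  3  0
1  1  3  0  2  0
2  1  2  1  0  3
gen 2: 3  1  2  3  2  0
2  0  1  3  3  0
1  1  3  0  0  3
3  1  2  1  3  0
1  1  3  0  2  0
2  1  2  1  0  3
gen 3: 3  1  2  3  2  0
2  0  2  3  3  0
1  2  0  1  0  3
3  1  3  1  3  0
1  1  3  0  2  0
2  1  2  1  0  3
gen 4: 3  1  2  3  2  0
2  0  2  3  3  0
1  2  1  1  0  3
3  1  3  1  3  0
1  1  3  0  2  0
2  1  2  1  0  3
gen 5: 3  1  2  3  2  0
2  0  2  3  3  0
1  2  2  1  0  3
3  1  3  1  3  0
1  1  3  0  2  0
2  1  2  1  0  3
gen 6: 3  1  2  3  2  0
2  0  2  3  3  0
1  2  3  1  0  3
3  1  3  1  3  0
1  1  3  0  2  0
2  1  2  1  0  3
gen 7: 3  1  2  3  2  0
2  0  3  3  3  0
1  3  1  2  0  3
3  2  1  2  3  0
1  2  0  1  2  0
2  1  3  1  0  3
gen 8: 3  1  2  3  2  0
2  0  3  3  3  0
1  3  2  2  0  3
3  2  1  2  3  0
1  2  0  1  2  0
2  1  3  1  0  3
gen 9: 3  1  2  3  2  0
2  0  3  3  3  0
1  3  3  2  0  3
3  2  1  2  3  0
1  2  0  1  2  0
2  1  3  1  0  3
gen 10: 3  2  0  2  0  1
2  2  2  3  1  1
2  0  3  0  2  3
3  3  2  3  3  0
1  2  0  1  2  0
2  1  3  1  0  3
gen 11: 3  2  0  2  0  1
2  2  3  3  1  1
2  1  0  1  2  3
3  3  3  3  3  0
1  2  0  1  2  0
2  1  3  1  0  3
gen 12: 3  2  0  2  0  1
2  2  3  3  1  1
2  1  1  1  2  3
3  3  3  3  3  0
1  2  0  1  2  0
2  1  3  1  0  3
gen 13: 3  2  0  2  0  1
2  2  3  3  1  1
2  1  2  1  2  3
3  3  3  3  3  0
1  2  0  1  2  0
2  1  3  1  0  3
gen 14: 3  2  0  2  0  1
2  2  3  3  1  1
2  1  3  1  2  3
3  3  3  3  3  0
1  2  0  1  2  0
2  1  3  1  0  3
gen 15: 3  2  1  3  0  1
2  3  1  1  3  2
3  3  3  1  1  0
0  1  2  2  1  2
2  3  1  2  3  0
2  1  3  1  0  3
gen 16: 1  0  2  3  0  1
1  2  3  1  3  2
1  2  1  2  1  0
1  2  3  2  1  2
2  3  1  2  3  0
2  1  3  1  0  3
gen 17: 1  0  2  3  0  1
1  2  3  1  3  2
1  2  2  2  1  0
1  2  3  2  1  2
2  3  1  2  3  0
2  1  3  1  0  3
gen 18: 1  0  2  3  0  1
1  2  3  1  3  2
1  2  3  2  1  0
1  2  3  2  1  2
2  3  1  2  3  0
2  1  3  1  0  3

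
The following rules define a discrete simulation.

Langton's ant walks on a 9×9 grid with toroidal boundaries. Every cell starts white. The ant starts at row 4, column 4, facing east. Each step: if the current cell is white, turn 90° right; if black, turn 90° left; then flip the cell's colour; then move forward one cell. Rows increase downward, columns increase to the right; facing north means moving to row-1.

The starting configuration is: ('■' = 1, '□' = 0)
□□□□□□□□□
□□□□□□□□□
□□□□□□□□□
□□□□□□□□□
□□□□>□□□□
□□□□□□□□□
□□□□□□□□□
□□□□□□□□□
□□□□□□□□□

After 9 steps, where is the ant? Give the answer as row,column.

step 0: □□□□□□□□□
□□□□□□□□□
□□□□□□□□□
□□□□□□□□□
□□□□>□□□□
□□□□□□□□□
□□□□□□□□□
□□□□□□□□□
□□□□□□□□□
step 1: □□□□□□□□□
□□□□□□□□□
□□□□□□□□□
□□□□□□□□□
□□□□■□□□□
□□□□v□□□□
□□□□□□□□□
□□□□□□□□□
□□□□□□□□□
step 2: □□□□□□□□□
□□□□□□□□□
□□□□□□□□□
□□□□□□□□□
□□□□■□□□□
□□□<■□□□□
□□□□□□□□□
□□□□□□□□□
□□□□□□□□□
step 3: □□□□□□□□□
□□□□□□□□□
□□□□□□□□□
□□□□□□□□□
□□□^■□□□□
□□□■■□□□□
□□□□□□□□□
□□□□□□□□□
□□□□□□□□□
step 4: □□□□□□□□□
□□□□□□□□□
□□□□□□□□□
□□□□□□□□□
□□□■>□□□□
□□□■■□□□□
□□□□□□□□□
□□□□□□□□□
□□□□□□□□□
step 5: □□□□□□□□□
□□□□□□□□□
□□□□□□□□□
□□□□^□□□□
□□□■□□□□□
□□□■■□□□□
□□□□□□□□□
□□□□□□□□□
□□□□□□□□□
step 6: □□□□□□□□□
□□□□□□□□□
□□□□□□□□□
□□□□■>□□□
□□□■□□□□□
□□□■■□□□□
□□□□□□□□□
□□□□□□□□□
□□□□□□□□□
step 7: □□□□□□□□□
□□□□□□□□□
□□□□□□□□□
□□□□■■□□□
□□□■□v□□□
□□□■■□□□□
□□□□□□□□□
□□□□□□□□□
□□□□□□□□□
step 8: □□□□□□□□□
□□□□□□□□□
□□□□□□□□□
□□□□■■□□□
□□□■<■□□□
□□□■■□□□□
□□□□□□□□□
□□□□□□□□□
□□□□□□□□□
step 9: □□□□□□□□□
□□□□□□□□□
□□□□□□□□□
□□□□^■□□□
□□□■■■□□□
□□□■■□□□□
□□□□□□□□□
□□□□□□□□□
□□□□□□□□□

3,4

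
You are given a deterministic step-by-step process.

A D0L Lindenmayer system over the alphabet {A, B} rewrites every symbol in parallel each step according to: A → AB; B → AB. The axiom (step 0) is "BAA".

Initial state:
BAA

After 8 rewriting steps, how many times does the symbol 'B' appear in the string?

k=0  BAA
k=1  ABABAB
k=2  ABABABABABAB
k=3  ABABABABABABABABABABABAB
k=4  ABABABABABABABABABABABABABABABABABABABABABABABAB
k=5  ABABABABABABABABABABABABABABABABABABABABABABABABABABABABABABABABABABABABABABABABABABABABABABABAB
k=6  ABABABABABABABABABABABABABABABABABABABABABABABABABABABABAB…ABABABABABABABABABABABABABABABABABABABABABABABABABABABABAB  (len 192)
k=7  ABABABABABABABABABABABABABABABABABABABABABABABABABABABABAB…ABABABABABABABABABABABABABABABABABABABABABABABABABABABABAB  (len 384)
k=8  ABABABABABABABABABABABABABABABABABABABABABABABABABABABABAB…ABABABABABABABABABABABABABABABABABABABABABABABABABABABABAB  (len 768)

384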